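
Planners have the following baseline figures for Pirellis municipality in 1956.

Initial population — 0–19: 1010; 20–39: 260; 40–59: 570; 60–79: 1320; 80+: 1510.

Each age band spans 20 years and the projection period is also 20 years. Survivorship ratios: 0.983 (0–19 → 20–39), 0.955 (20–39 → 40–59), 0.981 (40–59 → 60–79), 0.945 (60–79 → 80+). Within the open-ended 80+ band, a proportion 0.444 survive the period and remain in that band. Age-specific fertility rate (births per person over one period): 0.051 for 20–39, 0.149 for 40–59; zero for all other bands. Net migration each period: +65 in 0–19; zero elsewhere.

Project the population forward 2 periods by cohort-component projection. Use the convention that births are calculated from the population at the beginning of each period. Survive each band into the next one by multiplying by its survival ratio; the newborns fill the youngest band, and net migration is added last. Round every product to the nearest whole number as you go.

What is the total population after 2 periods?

2883

Call the bands 1 to 5, youngest first.
Period 1:
Births: 260 × 0.051 = 13  |  570 × 0.149 = 85 ⇒ total 98
Band 2: 1010 × 0.983 = 993
Band 3: 260 × 0.955 = 248
Band 4: 570 × 0.981 = 559
Band 5: 1320 × 0.945 + 1510 × 0.444 = 1247 + 670 = 1917
Net migration: Band 1 + 65 → 163
→ [163, 993, 248, 559, 1917]
Period 2:
Births: 993 × 0.051 = 51  |  248 × 0.149 = 37 ⇒ total 88
Band 2: 163 × 0.983 = 160
Band 3: 993 × 0.955 = 948
Band 4: 248 × 0.981 = 243
Band 5: 559 × 0.945 + 1917 × 0.444 = 528 + 851 = 1379
Net migration: Band 1 + 65 → 153
→ [153, 160, 948, 243, 1379]
Total after period 2: 153 + 160 + 948 + 243 + 1379 = 2883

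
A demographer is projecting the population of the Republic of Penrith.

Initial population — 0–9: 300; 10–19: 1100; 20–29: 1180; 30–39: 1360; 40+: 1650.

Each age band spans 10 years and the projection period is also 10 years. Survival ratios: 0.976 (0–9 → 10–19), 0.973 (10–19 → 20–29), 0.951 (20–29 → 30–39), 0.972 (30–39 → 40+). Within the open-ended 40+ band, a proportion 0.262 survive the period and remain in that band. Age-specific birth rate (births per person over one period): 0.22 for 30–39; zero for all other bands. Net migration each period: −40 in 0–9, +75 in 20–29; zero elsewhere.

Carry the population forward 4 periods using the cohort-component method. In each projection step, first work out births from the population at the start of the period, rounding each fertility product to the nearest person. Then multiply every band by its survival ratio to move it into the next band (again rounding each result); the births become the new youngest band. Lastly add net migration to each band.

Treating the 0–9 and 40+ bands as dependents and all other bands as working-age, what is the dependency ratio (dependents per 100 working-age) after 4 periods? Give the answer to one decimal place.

97.3

(Bands numbered youngest = 1 to oldest = 5.)
After projecting period 1:
Births: 1360 × 0.22 = 299
Band 2: 300 × 0.976 = 293
Band 3: 1100 × 0.973 = 1070
Band 4: 1180 × 0.951 = 1122
Band 5: 1360 × 0.972 + 1650 × 0.262 = 1322 + 432 = 1754
Net migration: Band 1 − 40 → 259; Band 3 + 75 → 1145
→ [259, 293, 1145, 1122, 1754]
After projecting period 2:
Births: 1122 × 0.22 = 247
Band 2: 259 × 0.976 = 253
Band 3: 293 × 0.973 = 285
Band 4: 1145 × 0.951 = 1089
Band 5: 1122 × 0.972 + 1754 × 0.262 = 1091 + 460 = 1551
Net migration: Band 1 − 40 → 207; Band 3 + 75 → 360
→ [207, 253, 360, 1089, 1551]
After projecting period 3:
Births: 1089 × 0.22 = 240
Band 2: 207 × 0.976 = 202
Band 3: 253 × 0.973 = 246
Band 4: 360 × 0.951 = 342
Band 5: 1089 × 0.972 + 1551 × 0.262 = 1059 + 406 = 1465
Net migration: Band 1 − 40 → 200; Band 3 + 75 → 321
→ [200, 202, 321, 342, 1465]
After projecting period 4:
Births: 342 × 0.22 = 75
Band 2: 200 × 0.976 = 195
Band 3: 202 × 0.973 = 197
Band 4: 321 × 0.951 = 305
Band 5: 342 × 0.972 + 1465 × 0.262 = 332 + 384 = 716
Net migration: Band 1 − 40 → 35; Band 3 + 75 → 272
→ [35, 195, 272, 305, 716]
Dependents (band 0–9 + band 40+) = 35 + 716 = 751; working-age = 772; ratio = 751/772 × 100 = 97.3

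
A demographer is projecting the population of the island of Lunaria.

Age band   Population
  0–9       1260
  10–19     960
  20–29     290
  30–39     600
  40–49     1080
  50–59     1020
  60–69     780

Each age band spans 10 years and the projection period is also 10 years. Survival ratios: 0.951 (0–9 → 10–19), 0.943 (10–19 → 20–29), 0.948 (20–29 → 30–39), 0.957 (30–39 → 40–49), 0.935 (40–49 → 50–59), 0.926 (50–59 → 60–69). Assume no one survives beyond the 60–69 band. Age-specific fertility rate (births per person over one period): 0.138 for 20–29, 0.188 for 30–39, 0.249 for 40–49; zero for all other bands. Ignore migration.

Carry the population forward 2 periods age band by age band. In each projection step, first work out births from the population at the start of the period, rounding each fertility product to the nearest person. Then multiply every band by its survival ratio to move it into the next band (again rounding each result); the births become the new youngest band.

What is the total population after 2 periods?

4444

Period 1.
Births: 290 * 0.138 = 40, 600 * 0.188 = 113, 1080 * 0.249 = 269 — total 422
10–19: 1260 * 0.951 = 1198
20–29: 960 * 0.943 = 905
30–39: 290 * 0.948 = 275
40–49: 600 * 0.957 = 574
50–59: 1080 * 0.935 = 1010
60–69: 1020 * 0.926 = 945
→ [422, 1198, 905, 275, 574, 1010, 945]
Period 2.
Births: 905 * 0.138 = 125, 275 * 0.188 = 52, 574 * 0.249 = 143 — total 320
10–19: 422 * 0.951 = 401
20–29: 1198 * 0.943 = 1130
30–39: 905 * 0.948 = 858
40–49: 275 * 0.957 = 263
50–59: 574 * 0.935 = 537
60–69: 1010 * 0.926 = 935
→ [320, 401, 1130, 858, 263, 537, 935]
Total after period 2: 320 + 401 + 1130 + 858 + 263 + 537 + 935 = 4444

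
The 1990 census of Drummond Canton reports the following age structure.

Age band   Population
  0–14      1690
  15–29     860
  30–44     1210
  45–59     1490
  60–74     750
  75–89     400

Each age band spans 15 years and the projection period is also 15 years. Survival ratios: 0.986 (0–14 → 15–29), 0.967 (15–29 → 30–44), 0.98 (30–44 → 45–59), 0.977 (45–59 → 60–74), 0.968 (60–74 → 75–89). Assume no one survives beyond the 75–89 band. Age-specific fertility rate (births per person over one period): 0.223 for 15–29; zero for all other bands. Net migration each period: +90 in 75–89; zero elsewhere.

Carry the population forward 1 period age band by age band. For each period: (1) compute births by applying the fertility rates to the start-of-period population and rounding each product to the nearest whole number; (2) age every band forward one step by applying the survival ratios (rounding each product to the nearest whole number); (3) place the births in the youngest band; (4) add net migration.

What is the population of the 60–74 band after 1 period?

— Period 1 —
Births: 860 × 0.223 = 192
15–29: 1690 × 0.986 = 1666
30–44: 860 × 0.967 = 832
45–59: 1210 × 0.98 = 1186
60–74: 1490 × 0.977 = 1456
75–89: 750 × 0.968 = 726
Net migration: 75–89 + 90 → 816
Population now: 0–14=192, 15–29=1666, 30–44=832, 45–59=1186, 60–74=1456, 75–89=816

1456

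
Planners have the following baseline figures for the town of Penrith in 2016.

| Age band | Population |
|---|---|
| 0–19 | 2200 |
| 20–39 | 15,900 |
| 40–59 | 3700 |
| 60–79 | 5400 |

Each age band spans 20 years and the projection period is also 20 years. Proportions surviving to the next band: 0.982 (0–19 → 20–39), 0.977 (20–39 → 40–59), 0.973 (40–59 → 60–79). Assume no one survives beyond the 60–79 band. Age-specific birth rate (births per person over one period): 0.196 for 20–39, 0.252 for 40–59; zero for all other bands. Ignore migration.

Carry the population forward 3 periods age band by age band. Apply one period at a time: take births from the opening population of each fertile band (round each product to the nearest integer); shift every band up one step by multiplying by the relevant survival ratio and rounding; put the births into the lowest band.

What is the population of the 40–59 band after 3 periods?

3884

After projecting period 1:
Births: 15900 * 0.196 = 3116  |  3700 * 0.252 = 932 → total 4048
20–39: 2200 * 0.982 = 2160
40–59: 15900 * 0.977 = 15534
60–79: 3700 * 0.973 = 3600
End of period: [4048, 2160, 15534, 3600]
After projecting period 2:
Births: 2160 * 0.196 = 423  |  15534 * 0.252 = 3915 → total 4338
20–39: 4048 * 0.982 = 3975
40–59: 2160 * 0.977 = 2110
60–79: 15534 * 0.973 = 15115
End of period: [4338, 3975, 2110, 15115]
After projecting period 3:
Births: 3975 * 0.196 = 779  |  2110 * 0.252 = 532 → total 1311
20–39: 4338 * 0.982 = 4260
40–59: 3975 * 0.977 = 3884
60–79: 2110 * 0.973 = 2053
End of period: [1311, 4260, 3884, 2053]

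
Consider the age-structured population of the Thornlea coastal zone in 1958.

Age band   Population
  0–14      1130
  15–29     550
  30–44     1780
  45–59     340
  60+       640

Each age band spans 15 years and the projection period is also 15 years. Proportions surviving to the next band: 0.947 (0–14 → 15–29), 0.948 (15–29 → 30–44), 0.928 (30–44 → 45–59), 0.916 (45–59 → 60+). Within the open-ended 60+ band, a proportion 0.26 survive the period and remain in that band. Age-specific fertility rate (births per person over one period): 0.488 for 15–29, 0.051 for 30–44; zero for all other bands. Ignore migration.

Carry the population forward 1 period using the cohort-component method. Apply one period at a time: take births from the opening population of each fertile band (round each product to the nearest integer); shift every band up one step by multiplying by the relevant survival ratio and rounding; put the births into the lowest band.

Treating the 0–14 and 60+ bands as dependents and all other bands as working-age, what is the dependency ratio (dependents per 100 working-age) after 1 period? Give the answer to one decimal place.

After projecting period 1:
Births: 550 × 0.488 = 268, 1780 × 0.051 = 91 — total 359
15–29: 1130 × 0.947 = 1070
30–44: 550 × 0.948 = 521
45–59: 1780 × 0.928 = 1652
60+: 340 × 0.916 + 640 × 0.26 = 311 + 166 = 477
→ [359, 1070, 521, 1652, 477]
Dependents (band 0–14 + band 60+) = 359 + 477 = 836; working-age = 3243; ratio = 836/3243 × 100 = 25.8

25.8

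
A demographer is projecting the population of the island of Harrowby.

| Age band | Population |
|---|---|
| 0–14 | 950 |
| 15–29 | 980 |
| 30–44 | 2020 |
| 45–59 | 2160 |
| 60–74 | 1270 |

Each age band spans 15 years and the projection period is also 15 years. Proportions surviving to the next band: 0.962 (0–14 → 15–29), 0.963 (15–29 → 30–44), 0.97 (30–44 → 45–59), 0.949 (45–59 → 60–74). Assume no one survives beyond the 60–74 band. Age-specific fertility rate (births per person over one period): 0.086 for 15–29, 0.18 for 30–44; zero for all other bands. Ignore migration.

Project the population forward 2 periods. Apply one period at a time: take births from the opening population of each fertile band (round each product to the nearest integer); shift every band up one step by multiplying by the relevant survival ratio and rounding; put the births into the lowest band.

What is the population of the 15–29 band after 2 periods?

(Bands numbered youngest = 1 to oldest = 5.)
— Period 1 —
Births: 980 × 0.086 = 84  |  2020 × 0.18 = 364 → 448
Band 2: 950 × 0.962 = 914
Band 3: 980 × 0.963 = 944
Band 4: 2020 × 0.97 = 1959
Band 5: 2160 × 0.949 = 2050
→ [448, 914, 944, 1959, 2050]
— Period 2 —
Births: 914 × 0.086 = 79  |  944 × 0.18 = 170 → 249
Band 2: 448 × 0.962 = 431
Band 3: 914 × 0.963 = 880
Band 4: 944 × 0.97 = 916
Band 5: 1959 × 0.949 = 1859
→ [249, 431, 880, 916, 1859]

431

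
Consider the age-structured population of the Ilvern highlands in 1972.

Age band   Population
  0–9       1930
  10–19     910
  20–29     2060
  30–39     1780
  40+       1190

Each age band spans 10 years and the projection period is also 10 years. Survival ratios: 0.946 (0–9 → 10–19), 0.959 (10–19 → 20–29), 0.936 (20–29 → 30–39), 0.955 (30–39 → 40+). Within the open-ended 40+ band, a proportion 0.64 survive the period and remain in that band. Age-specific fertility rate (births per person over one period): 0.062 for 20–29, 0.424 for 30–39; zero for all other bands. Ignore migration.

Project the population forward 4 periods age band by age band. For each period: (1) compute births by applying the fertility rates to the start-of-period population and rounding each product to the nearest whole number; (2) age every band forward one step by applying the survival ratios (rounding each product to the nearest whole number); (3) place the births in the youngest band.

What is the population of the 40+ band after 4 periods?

Period 1.
Births: 2060 * 0.062 = 128  |  1780 * 0.424 = 755 → total 883
10–19: 1930 * 0.946 = 1826
20–29: 910 * 0.959 = 873
30–39: 2060 * 0.936 = 1928
40+: 1780 * 0.955 + 1190 * 0.64 = 1700 + 762 = 2462
Giving 883 / 1826 / 873 / 1928 / 2462.
Period 2.
Births: 873 * 0.062 = 54  |  1928 * 0.424 = 817 → total 871
10–19: 883 * 0.946 = 835
20–29: 1826 * 0.959 = 1751
30–39: 873 * 0.936 = 817
40+: 1928 * 0.955 + 2462 * 0.64 = 1841 + 1576 = 3417
Giving 871 / 835 / 1751 / 817 / 3417.
Period 3.
Births: 1751 * 0.062 = 109  |  817 * 0.424 = 346 → total 455
10–19: 871 * 0.946 = 824
20–29: 835 * 0.959 = 801
30–39: 1751 * 0.936 = 1639
40+: 817 * 0.955 + 3417 * 0.64 = 780 + 2187 = 2967
Giving 455 / 824 / 801 / 1639 / 2967.
Period 4.
Births: 801 * 0.062 = 50  |  1639 * 0.424 = 695 → total 745
10–19: 455 * 0.946 = 430
20–29: 824 * 0.959 = 790
30–39: 801 * 0.936 = 750
40+: 1639 * 0.955 + 2967 * 0.64 = 1565 + 1899 = 3464
Giving 745 / 430 / 790 / 750 / 3464.

3464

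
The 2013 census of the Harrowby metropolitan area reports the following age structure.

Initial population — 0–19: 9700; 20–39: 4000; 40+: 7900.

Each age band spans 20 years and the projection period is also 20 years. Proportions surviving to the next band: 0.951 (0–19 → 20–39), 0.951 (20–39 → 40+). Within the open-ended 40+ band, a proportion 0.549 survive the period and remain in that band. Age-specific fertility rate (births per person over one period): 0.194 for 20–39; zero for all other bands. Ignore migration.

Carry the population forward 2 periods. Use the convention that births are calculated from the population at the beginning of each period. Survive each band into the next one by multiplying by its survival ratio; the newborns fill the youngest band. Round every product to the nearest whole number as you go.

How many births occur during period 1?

After projecting period 1:
Births: 4000 × 0.194 = 776
20–39: 9700 × 0.951 = 9225
40+: 4000 × 0.951 + 7900 × 0.549 = 3804 + 4337 = 8141
→ [776, 9225, 8141]

776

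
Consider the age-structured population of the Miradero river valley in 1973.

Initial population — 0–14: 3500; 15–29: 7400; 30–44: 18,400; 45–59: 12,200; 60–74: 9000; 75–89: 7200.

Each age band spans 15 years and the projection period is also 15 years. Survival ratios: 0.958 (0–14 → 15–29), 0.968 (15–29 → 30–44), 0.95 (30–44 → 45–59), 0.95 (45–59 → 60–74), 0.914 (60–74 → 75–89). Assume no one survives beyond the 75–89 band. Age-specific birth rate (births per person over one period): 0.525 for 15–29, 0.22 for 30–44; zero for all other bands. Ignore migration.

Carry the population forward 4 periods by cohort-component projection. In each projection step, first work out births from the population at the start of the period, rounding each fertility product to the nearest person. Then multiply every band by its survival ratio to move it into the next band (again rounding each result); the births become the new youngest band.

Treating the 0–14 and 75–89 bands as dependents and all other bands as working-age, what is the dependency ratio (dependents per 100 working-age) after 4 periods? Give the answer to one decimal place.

After projecting period 1:
Births: 7400 × 0.525 = 3885 ; 18400 × 0.22 = 4048 → 7933
15–29: 3500 × 0.958 = 3353
30–44: 7400 × 0.968 = 7163
45–59: 18400 × 0.95 = 17480
60–74: 12200 × 0.95 = 11590
75–89: 9000 × 0.914 = 8226
Population now: 0–14=7933, 15–29=3353, 30–44=7163, 45–59=17480, 60–74=11590, 75–89=8226
After projecting period 2:
Births: 3353 × 0.525 = 1760 ; 7163 × 0.22 = 1576 → 3336
15–29: 7933 × 0.958 = 7600
30–44: 3353 × 0.968 = 3246
45–59: 7163 × 0.95 = 6805
60–74: 17480 × 0.95 = 16606
75–89: 11590 × 0.914 = 10593
Population now: 0–14=3336, 15–29=7600, 30–44=3246, 45–59=6805, 60–74=16606, 75–89=10593
After projecting period 3:
Births: 7600 × 0.525 = 3990 ; 3246 × 0.22 = 714 → 4704
15–29: 3336 × 0.958 = 3196
30–44: 7600 × 0.968 = 7357
45–59: 3246 × 0.95 = 3084
60–74: 6805 × 0.95 = 6465
75–89: 16606 × 0.914 = 15178
Population now: 0–14=4704, 15–29=3196, 30–44=7357, 45–59=3084, 60–74=6465, 75–89=15178
After projecting period 4:
Births: 3196 × 0.525 = 1678 ; 7357 × 0.22 = 1619 → 3297
15–29: 4704 × 0.958 = 4506
30–44: 3196 × 0.968 = 3094
45–59: 7357 × 0.95 = 6989
60–74: 3084 × 0.95 = 2930
75–89: 6465 × 0.914 = 5909
Population now: 0–14=3297, 15–29=4506, 30–44=3094, 45–59=6989, 60–74=2930, 75–89=5909
Dependents (band 0–14 + band 75–89) = 3297 + 5909 = 9206; working-age = 17519; ratio = 9206/17519 × 100 = 52.5

52.5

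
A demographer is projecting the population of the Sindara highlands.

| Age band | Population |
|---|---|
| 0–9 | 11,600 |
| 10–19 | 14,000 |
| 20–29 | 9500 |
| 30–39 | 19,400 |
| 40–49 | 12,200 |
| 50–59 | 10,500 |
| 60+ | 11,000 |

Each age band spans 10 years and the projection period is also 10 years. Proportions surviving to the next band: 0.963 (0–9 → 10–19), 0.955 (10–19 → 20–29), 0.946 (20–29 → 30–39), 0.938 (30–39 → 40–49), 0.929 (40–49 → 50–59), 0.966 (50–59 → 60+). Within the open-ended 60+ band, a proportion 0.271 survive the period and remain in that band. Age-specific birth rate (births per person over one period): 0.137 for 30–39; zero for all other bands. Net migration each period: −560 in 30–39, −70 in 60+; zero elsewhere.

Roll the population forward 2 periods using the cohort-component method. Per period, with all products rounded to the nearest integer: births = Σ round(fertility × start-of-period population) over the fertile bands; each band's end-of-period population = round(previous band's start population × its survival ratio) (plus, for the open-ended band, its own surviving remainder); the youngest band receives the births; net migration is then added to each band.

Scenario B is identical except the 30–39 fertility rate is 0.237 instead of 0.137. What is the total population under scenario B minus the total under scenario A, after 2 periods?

(Bands numbered youngest = 1 to oldest = 7.)
After projecting period 1:
Births: 19400 × 0.137 = 2658
Band 2: 11600 × 0.963 = 11171
Band 3: 14000 × 0.955 = 13370
Band 4: 9500 × 0.946 = 8987
Band 5: 19400 × 0.938 = 18197
Band 6: 12200 × 0.929 = 11334
Band 7: 10500 × 0.966 + 11000 × 0.271 = 10143 + 2981 = 13124
Net migration: Band 4 − 560 → 8427; Band 7 − 70 → 13054
Giving 2658 / 11171 / 13370 / 8427 / 18197 / 11334 / 13054.
After projecting period 2:
Births: 8427 × 0.137 = 1154
Band 2: 2658 × 0.963 = 2560
Band 3: 11171 × 0.955 = 10668
Band 4: 13370 × 0.946 = 12648
Band 5: 8427 × 0.938 = 7905
Band 6: 18197 × 0.929 = 16905
Band 7: 11334 × 0.966 + 13054 × 0.271 = 10949 + 3538 = 14487
Net migration: Band 4 − 560 → 12088; Band 7 − 70 → 14417
Giving 1154 / 2560 / 10668 / 12088 / 7905 / 16905 / 14417.
Scenario A total after 2 periods: 65697
Scenario B projection —
After projecting period 1:
Births: 19400 × 0.237 = 4598
Band 2: 11600 × 0.963 = 11171
Band 3: 14000 × 0.955 = 13370
Band 4: 9500 × 0.946 = 8987
Band 5: 19400 × 0.938 = 18197
Band 6: 12200 × 0.929 = 11334
Band 7: 10500 × 0.966 + 11000 × 0.271 = 10143 + 2981 = 13124
Net migration: Band 4 − 560 → 8427; Band 7 − 70 → 13054
Giving 4598 / 11171 / 13370 / 8427 / 18197 / 11334 / 13054.
After projecting period 2:
Births: 8427 × 0.237 = 1997
Band 2: 4598 × 0.963 = 4428
Band 3: 11171 × 0.955 = 10668
Band 4: 13370 × 0.946 = 12648
Band 5: 8427 × 0.938 = 7905
Band 6: 18197 × 0.929 = 16905
Band 7: 11334 × 0.966 + 13054 × 0.271 = 10949 + 3538 = 14487
Net migration: Band 4 − 560 → 12088; Band 7 − 70 → 14417
Giving 1997 / 4428 / 10668 / 12088 / 7905 / 16905 / 14417.
Scenario B total after 2 periods: 68408
Difference B − A = 68408 − 65697 = 2711

2711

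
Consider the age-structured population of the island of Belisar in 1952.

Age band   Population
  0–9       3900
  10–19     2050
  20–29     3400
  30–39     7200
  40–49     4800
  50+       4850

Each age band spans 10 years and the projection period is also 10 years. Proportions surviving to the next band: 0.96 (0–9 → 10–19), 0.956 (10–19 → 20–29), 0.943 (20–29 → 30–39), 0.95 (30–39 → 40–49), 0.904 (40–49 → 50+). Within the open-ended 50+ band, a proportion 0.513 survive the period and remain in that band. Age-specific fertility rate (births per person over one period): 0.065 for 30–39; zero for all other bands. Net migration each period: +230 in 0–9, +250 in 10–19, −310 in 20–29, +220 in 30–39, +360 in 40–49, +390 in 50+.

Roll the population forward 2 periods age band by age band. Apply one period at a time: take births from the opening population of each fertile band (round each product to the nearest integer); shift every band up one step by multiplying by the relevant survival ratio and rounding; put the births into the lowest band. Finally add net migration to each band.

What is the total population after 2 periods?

Numbering the groups 1..6 from youngest to oldest:
— Period 1 —
Births: 7200 × 0.065 = 468
Group 2: 3900 × 0.96 = 3744
Group 3: 2050 × 0.956 = 1960
Group 4: 3400 × 0.943 = 3206
Group 5: 7200 × 0.95 = 6840
Group 6: 4800 × 0.904 + 4850 × 0.513 = 4339 + 2488 = 6827
Net migration: Group 1 + 230 → 698; Group 2 + 250 → 3994; Group 3 − 310 → 1650; Group 4 + 220 → 3426; Group 5 + 360 → 7200; Group 6 + 390 → 7217
Population now: 0–9=698, 10–19=3994, 20–29=1650, 30–39=3426, 40–49=7200, 50+=7217
— Period 2 —
Births: 3426 × 0.065 = 223
Group 2: 698 × 0.96 = 670
Group 3: 3994 × 0.956 = 3818
Group 4: 1650 × 0.943 = 1556
Group 5: 3426 × 0.95 = 3255
Group 6: 7200 × 0.904 + 7217 × 0.513 = 6509 + 3702 = 10211
Net migration: Group 1 + 230 → 453; Group 2 + 250 → 920; Group 3 − 310 → 3508; Group 4 + 220 → 1776; Group 5 + 360 → 3615; Group 6 + 390 → 10601
Population now: 0–9=453, 10–19=920, 20–29=3508, 30–39=1776, 40–49=3615, 50+=10601
Total after period 2: 453 + 920 + 3508 + 1776 + 3615 + 10601 = 20873

20873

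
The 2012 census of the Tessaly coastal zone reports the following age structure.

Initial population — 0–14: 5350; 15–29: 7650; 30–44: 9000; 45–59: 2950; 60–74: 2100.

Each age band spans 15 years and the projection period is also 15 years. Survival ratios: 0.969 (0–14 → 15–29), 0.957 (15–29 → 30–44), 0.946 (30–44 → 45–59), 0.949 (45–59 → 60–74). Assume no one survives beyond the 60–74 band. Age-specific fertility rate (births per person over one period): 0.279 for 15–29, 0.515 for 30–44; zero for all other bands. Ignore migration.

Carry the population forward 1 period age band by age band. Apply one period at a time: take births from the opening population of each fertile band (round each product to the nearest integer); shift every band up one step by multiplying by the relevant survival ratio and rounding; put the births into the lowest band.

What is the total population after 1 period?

30588

(Bands numbered youngest = 1 to oldest = 5.)
After projecting period 1:
Births: 7650 * 0.279 = 2134 ; 9000 * 0.515 = 4635 ⇒ total 6769
Band 2: 5350 * 0.969 = 5184
Band 3: 7650 * 0.957 = 7321
Band 4: 9000 * 0.946 = 8514
Band 5: 2950 * 0.949 = 2800
Population now: 0–14=6769, 15–29=5184, 30–44=7321, 45–59=8514, 60–74=2800
Total after period 1: 6769 + 5184 + 7321 + 8514 + 2800 = 30588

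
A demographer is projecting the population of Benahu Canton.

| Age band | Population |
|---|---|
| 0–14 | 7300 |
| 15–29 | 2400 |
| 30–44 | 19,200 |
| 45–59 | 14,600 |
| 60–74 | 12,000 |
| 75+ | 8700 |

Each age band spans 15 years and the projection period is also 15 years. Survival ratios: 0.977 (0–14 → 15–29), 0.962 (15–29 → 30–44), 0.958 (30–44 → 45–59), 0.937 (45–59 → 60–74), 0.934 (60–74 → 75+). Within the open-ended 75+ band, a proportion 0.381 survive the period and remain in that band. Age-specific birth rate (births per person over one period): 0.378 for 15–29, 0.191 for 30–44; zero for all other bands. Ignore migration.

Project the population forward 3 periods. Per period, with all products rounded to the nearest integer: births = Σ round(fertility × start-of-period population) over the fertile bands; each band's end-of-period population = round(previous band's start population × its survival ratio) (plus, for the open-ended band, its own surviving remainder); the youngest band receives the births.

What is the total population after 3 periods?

Period 1.
Births: 2400 * 0.378 = 907  |  19200 * 0.191 = 3667 → 4574
15–29: 7300 * 0.977 = 7132
30–44: 2400 * 0.962 = 2309
45–59: 19200 * 0.958 = 18394
60–74: 14600 * 0.937 = 13680
75+: 12000 * 0.934 + 8700 * 0.381 = 11208 + 3315 = 14523
Giving 4574 / 7132 / 2309 / 18394 / 13680 / 14523.
Period 2.
Births: 7132 * 0.378 = 2696  |  2309 * 0.191 = 441 → 3137
15–29: 4574 * 0.977 = 4469
30–44: 7132 * 0.962 = 6861
45–59: 2309 * 0.958 = 2212
60–74: 18394 * 0.937 = 17235
75+: 13680 * 0.934 + 14523 * 0.381 = 12777 + 5533 = 18310
Giving 3137 / 4469 / 6861 / 2212 / 17235 / 18310.
Period 3.
Births: 4469 * 0.378 = 1689  |  6861 * 0.191 = 1310 → 2999
15–29: 3137 * 0.977 = 3065
30–44: 4469 * 0.962 = 4299
45–59: 6861 * 0.958 = 6573
60–74: 2212 * 0.937 = 2073
75+: 17235 * 0.934 + 18310 * 0.381 = 16097 + 6976 = 23073
Giving 2999 / 3065 / 4299 / 6573 / 2073 / 23073.
Total after period 3: 2999 + 3065 + 4299 + 6573 + 2073 + 23073 = 42082

42082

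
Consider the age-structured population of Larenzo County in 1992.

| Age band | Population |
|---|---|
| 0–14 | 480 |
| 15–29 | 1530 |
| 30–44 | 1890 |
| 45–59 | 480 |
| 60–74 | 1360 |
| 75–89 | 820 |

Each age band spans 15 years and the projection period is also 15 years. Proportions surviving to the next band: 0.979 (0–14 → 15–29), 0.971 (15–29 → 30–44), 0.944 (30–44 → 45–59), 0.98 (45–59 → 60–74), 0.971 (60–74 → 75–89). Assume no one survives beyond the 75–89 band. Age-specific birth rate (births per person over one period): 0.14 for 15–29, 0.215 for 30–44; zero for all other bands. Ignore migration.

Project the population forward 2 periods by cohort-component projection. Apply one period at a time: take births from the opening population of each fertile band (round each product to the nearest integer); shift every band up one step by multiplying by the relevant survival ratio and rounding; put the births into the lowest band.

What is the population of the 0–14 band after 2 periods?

385

Period 1.
Births: 1530 × 0.14 = 214  |  1890 × 0.215 = 406 → total 620
15–29: 480 × 0.979 = 470
30–44: 1530 × 0.971 = 1486
45–59: 1890 × 0.944 = 1784
60–74: 480 × 0.98 = 470
75–89: 1360 × 0.971 = 1321
Population now: 0–14=620, 15–29=470, 30–44=1486, 45–59=1784, 60–74=470, 75–89=1321
Period 2.
Births: 470 × 0.14 = 66  |  1486 × 0.215 = 319 → total 385
15–29: 620 × 0.979 = 607
30–44: 470 × 0.971 = 456
45–59: 1486 × 0.944 = 1403
60–74: 1784 × 0.98 = 1748
75–89: 470 × 0.971 = 456
Population now: 0–14=385, 15–29=607, 30–44=456, 45–59=1403, 60–74=1748, 75–89=456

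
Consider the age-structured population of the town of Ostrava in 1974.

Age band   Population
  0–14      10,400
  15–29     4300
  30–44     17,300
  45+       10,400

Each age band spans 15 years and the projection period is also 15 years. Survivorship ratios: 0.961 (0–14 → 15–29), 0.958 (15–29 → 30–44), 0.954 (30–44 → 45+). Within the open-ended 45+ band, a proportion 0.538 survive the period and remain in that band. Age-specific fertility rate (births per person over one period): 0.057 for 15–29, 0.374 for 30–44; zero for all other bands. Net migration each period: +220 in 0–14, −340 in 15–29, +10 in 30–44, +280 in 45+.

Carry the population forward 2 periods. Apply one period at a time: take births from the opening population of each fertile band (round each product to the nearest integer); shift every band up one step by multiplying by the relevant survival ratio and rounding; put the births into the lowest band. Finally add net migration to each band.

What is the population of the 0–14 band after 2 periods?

2314

[period 1]
Births: 4300 × 0.057 = 245, 17300 × 0.374 = 6470 ⇒ total 6715
15–29: 10400 × 0.961 = 9994
30–44: 4300 × 0.958 = 4119
45+: 17300 × 0.954 + 10400 × 0.538 = 16504 + 5595 = 22099
Net migration: 0–14 + 220 → 6935; 15–29 − 340 → 9654; 30–44 + 10 → 4129; 45+ + 280 → 22379
Population now: 0–14=6935, 15–29=9654, 30–44=4129, 45+=22379
[period 2]
Births: 9654 × 0.057 = 550, 4129 × 0.374 = 1544 ⇒ total 2094
15–29: 6935 × 0.961 = 6665
30–44: 9654 × 0.958 = 9249
45+: 4129 × 0.954 + 22379 × 0.538 = 3939 + 12040 = 15979
Net migration: 0–14 + 220 → 2314; 15–29 − 340 → 6325; 30–44 + 10 → 9259; 45+ + 280 → 16259
Population now: 0–14=2314, 15–29=6325, 30–44=9259, 45+=16259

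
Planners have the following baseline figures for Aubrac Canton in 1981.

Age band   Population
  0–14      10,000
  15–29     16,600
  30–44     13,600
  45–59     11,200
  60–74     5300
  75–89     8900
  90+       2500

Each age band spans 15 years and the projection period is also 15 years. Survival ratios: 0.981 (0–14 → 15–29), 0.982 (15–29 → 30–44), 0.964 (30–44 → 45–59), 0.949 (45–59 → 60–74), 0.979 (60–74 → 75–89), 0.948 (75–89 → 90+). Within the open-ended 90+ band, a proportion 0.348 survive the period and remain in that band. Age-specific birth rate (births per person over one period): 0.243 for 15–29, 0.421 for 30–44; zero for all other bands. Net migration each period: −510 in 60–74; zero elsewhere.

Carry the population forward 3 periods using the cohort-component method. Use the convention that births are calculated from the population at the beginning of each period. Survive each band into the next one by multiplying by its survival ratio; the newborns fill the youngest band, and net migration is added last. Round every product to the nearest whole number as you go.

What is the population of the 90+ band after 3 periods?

12231

Numbering the bands 1..7 from youngest to oldest:
Period 1:
Births: 16600 * 0.243 = 4034, 13600 * 0.421 = 5726 → 9760
Band 2: 10000 * 0.981 = 9810
Band 3: 16600 * 0.982 = 16301
Band 4: 13600 * 0.964 = 13110
Band 5: 11200 * 0.949 = 10629
Band 6: 5300 * 0.979 = 5189
Band 7: 8900 * 0.948 + 2500 * 0.348 = 8437 + 870 = 9307
Net migration: Band 5 − 510 → 10119
End of period: [9760, 9810, 16301, 13110, 10119, 5189, 9307]
Period 2:
Births: 9810 * 0.243 = 2384, 16301 * 0.421 = 6863 → 9247
Band 2: 9760 * 0.981 = 9575
Band 3: 9810 * 0.982 = 9633
Band 4: 16301 * 0.964 = 15714
Band 5: 13110 * 0.949 = 12441
Band 6: 10119 * 0.979 = 9907
Band 7: 5189 * 0.948 + 9307 * 0.348 = 4919 + 3239 = 8158
Net migration: Band 5 − 510 → 11931
End of period: [9247, 9575, 9633, 15714, 11931, 9907, 8158]
Period 3:
Births: 9575 * 0.243 = 2327, 9633 * 0.421 = 4055 → 6382
Band 2: 9247 * 0.981 = 9071
Band 3: 9575 * 0.982 = 9403
Band 4: 9633 * 0.964 = 9286
Band 5: 15714 * 0.949 = 14913
Band 6: 11931 * 0.979 = 11680
Band 7: 9907 * 0.948 + 8158 * 0.348 = 9392 + 2839 = 12231
Net migration: Band 5 − 510 → 14403
End of period: [6382, 9071, 9403, 9286, 14403, 11680, 12231]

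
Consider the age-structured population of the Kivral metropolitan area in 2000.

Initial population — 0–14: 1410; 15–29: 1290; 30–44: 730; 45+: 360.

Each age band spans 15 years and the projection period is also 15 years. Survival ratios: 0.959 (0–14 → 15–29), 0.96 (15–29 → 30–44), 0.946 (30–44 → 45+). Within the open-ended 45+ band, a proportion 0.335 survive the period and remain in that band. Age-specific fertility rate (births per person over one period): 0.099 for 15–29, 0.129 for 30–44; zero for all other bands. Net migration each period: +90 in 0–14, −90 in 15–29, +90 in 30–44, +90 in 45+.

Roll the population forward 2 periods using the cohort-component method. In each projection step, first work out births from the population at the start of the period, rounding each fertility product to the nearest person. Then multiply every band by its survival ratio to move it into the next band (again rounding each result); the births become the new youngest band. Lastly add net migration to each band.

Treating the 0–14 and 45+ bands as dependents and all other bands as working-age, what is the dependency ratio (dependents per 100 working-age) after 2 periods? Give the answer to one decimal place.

[period 1]
Births: 1290 × 0.099 = 128 ; 730 × 0.129 = 94 ⇒ total 222
15–29: 1410 × 0.959 = 1352
30–44: 1290 × 0.96 = 1238
45+: 730 × 0.946 + 360 × 0.335 = 691 + 121 = 812
Net migration: 0–14 + 90 → 312; 15–29 − 90 → 1262; 30–44 + 90 → 1328; 45+ + 90 → 902
Giving 312 / 1262 / 1328 / 902.
[period 2]
Births: 1262 × 0.099 = 125 ; 1328 × 0.129 = 171 ⇒ total 296
15–29: 312 × 0.959 = 299
30–44: 1262 × 0.96 = 1212
45+: 1328 × 0.946 + 902 × 0.335 = 1256 + 302 = 1558
Net migration: 0–14 + 90 → 386; 15–29 − 90 → 209; 30–44 + 90 → 1302; 45+ + 90 → 1648
Giving 386 / 209 / 1302 / 1648.
Dependents (band 0–14 + band 45+) = 386 + 1648 = 2034; working-age = 1511; ratio = 2034/1511 × 100 = 134.6

134.6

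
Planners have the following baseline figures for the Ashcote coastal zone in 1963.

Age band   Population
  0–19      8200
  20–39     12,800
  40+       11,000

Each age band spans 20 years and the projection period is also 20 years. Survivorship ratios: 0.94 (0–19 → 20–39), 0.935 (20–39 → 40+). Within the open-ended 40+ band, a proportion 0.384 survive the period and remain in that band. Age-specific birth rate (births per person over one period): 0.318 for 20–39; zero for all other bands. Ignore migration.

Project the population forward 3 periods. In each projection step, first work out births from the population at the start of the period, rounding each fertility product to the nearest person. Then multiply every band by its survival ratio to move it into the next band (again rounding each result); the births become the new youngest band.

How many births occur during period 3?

1217

Numbering the groups 1..3 from youngest to oldest:
[period 1]
Births: 12800 × 0.318 = 4070
Group 2: 8200 × 0.94 = 7708
Group 3: 12800 × 0.935 + 11000 × 0.384 = 11968 + 4224 = 16192
Giving 4070 / 7708 / 16192.
[period 2]
Births: 7708 × 0.318 = 2451
Group 2: 4070 × 0.94 = 3826
Group 3: 7708 × 0.935 + 16192 × 0.384 = 7207 + 6218 = 13425
Giving 2451 / 3826 / 13425.
[period 3]
Births: 3826 × 0.318 = 1217
Group 2: 2451 × 0.94 = 2304
Group 3: 3826 × 0.935 + 13425 × 0.384 = 3577 + 5155 = 8732
Giving 1217 / 2304 / 8732.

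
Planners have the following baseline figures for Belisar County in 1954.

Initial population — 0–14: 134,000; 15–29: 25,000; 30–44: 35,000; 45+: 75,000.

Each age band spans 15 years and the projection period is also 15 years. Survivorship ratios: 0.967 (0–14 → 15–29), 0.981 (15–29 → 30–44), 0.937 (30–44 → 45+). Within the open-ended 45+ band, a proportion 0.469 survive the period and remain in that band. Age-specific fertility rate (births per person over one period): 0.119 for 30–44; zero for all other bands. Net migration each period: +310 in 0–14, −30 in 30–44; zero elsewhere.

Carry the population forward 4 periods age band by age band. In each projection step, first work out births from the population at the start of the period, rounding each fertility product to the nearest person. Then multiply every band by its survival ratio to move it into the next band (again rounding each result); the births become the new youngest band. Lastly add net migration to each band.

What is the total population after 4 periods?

90624

(Bands numbered youngest = 1 to oldest = 4.)
Period 1:
Births: 35000 * 0.119 = 4165
Band 2: 134000 * 0.967 = 129578
Band 3: 25000 * 0.981 = 24525
Band 4: 35000 * 0.937 + 75000 * 0.469 = 32795 + 35175 = 67970
Net migration: Band 1 + 310 → 4475; Band 3 − 30 → 24495
Population now: 0–14=4475, 15–29=129578, 30–44=24495, 45+=67970
Period 2:
Births: 24495 * 0.119 = 2915
Band 2: 4475 * 0.967 = 4327
Band 3: 129578 * 0.981 = 127116
Band 4: 24495 * 0.937 + 67970 * 0.469 = 22952 + 31878 = 54830
Net migration: Band 1 + 310 → 3225; Band 3 − 30 → 127086
Population now: 0–14=3225, 15–29=4327, 30–44=127086, 45+=54830
Period 3:
Births: 127086 * 0.119 = 15123
Band 2: 3225 * 0.967 = 3119
Band 3: 4327 * 0.981 = 4245
Band 4: 127086 * 0.937 + 54830 * 0.469 = 119080 + 25715 = 144795
Net migration: Band 1 + 310 → 15433; Band 3 − 30 → 4215
Population now: 0–14=15433, 15–29=3119, 30–44=4215, 45+=144795
Period 4:
Births: 4215 * 0.119 = 502
Band 2: 15433 * 0.967 = 14924
Band 3: 3119 * 0.981 = 3060
Band 4: 4215 * 0.937 + 144795 * 0.469 = 3949 + 67909 = 71858
Net migration: Band 1 + 310 → 812; Band 3 − 30 → 3030
Population now: 0–14=812, 15–29=14924, 30–44=3030, 45+=71858
Total after period 4: 812 + 14924 + 3030 + 71858 = 90624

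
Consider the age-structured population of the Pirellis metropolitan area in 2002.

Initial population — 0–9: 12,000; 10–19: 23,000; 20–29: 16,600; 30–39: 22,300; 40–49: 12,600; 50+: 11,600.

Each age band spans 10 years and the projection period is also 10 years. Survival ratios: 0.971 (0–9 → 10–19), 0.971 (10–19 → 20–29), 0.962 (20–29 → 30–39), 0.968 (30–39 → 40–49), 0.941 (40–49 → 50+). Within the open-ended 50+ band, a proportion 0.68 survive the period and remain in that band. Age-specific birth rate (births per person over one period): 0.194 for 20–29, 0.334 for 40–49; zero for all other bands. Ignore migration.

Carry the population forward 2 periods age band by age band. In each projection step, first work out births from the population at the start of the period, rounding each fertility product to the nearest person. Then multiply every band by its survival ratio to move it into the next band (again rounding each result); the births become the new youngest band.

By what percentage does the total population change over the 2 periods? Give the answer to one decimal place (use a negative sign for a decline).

2.7

Numbering the groups 1..6 from youngest to oldest:
Period 1.
Births: 16600 × 0.194 = 3220, 12600 × 0.334 = 4208 ⇒ total 7428
Group 2: 12000 × 0.971 = 11652
Group 3: 23000 × 0.971 = 22333
Group 4: 16600 × 0.962 = 15969
Group 5: 22300 × 0.968 = 21586
Group 6: 12600 × 0.941 + 11600 × 0.68 = 11857 + 7888 = 19745
Giving 7428 / 11652 / 22333 / 15969 / 21586 / 19745.
Period 2.
Births: 22333 × 0.194 = 4333, 21586 × 0.334 = 7210 ⇒ total 11543
Group 2: 7428 × 0.971 = 7213
Group 3: 11652 × 0.971 = 11314
Group 4: 22333 × 0.962 = 21484
Group 5: 15969 × 0.968 = 15458
Group 6: 21586 × 0.941 + 19745 × 0.68 = 20312 + 13427 = 33739
Giving 11543 / 7213 / 11314 / 21484 / 15458 / 33739.
Total: 98100 → 100751; change = 2651; percentage change = 2.7%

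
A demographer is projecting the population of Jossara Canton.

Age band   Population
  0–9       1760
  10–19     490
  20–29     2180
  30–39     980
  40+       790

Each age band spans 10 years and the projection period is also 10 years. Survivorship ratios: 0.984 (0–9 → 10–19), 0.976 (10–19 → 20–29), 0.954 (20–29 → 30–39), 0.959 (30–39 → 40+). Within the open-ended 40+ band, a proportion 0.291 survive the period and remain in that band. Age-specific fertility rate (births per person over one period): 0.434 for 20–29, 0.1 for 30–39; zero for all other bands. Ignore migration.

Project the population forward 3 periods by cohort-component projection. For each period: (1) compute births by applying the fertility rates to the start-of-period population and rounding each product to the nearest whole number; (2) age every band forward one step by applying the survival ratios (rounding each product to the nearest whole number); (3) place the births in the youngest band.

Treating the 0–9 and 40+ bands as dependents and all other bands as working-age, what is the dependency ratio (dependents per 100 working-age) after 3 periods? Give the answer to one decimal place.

After projecting period 1:
Births: 2180 × 0.434 = 946  |  980 × 0.1 = 98 ⇒ total 1044
10–19: 1760 × 0.984 = 1732
20–29: 490 × 0.976 = 478
30–39: 2180 × 0.954 = 2080
40+: 980 × 0.959 + 790 × 0.291 = 940 + 230 = 1170
Giving 1044 / 1732 / 478 / 2080 / 1170.
After projecting period 2:
Births: 478 × 0.434 = 207  |  2080 × 0.1 = 208 ⇒ total 415
10–19: 1044 × 0.984 = 1027
20–29: 1732 × 0.976 = 1690
30–39: 478 × 0.954 = 456
40+: 2080 × 0.959 + 1170 × 0.291 = 1995 + 340 = 2335
Giving 415 / 1027 / 1690 / 456 / 2335.
After projecting period 3:
Births: 1690 × 0.434 = 733  |  456 × 0.1 = 46 ⇒ total 779
10–19: 415 × 0.984 = 408
20–29: 1027 × 0.976 = 1002
30–39: 1690 × 0.954 = 1612
40+: 456 × 0.959 + 2335 × 0.291 = 437 + 679 = 1116
Giving 779 / 408 / 1002 / 1612 / 1116.
Dependents (band 0–9 + band 40+) = 779 + 1116 = 1895; working-age = 3022; ratio = 1895/3022 × 100 = 62.7

62.7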